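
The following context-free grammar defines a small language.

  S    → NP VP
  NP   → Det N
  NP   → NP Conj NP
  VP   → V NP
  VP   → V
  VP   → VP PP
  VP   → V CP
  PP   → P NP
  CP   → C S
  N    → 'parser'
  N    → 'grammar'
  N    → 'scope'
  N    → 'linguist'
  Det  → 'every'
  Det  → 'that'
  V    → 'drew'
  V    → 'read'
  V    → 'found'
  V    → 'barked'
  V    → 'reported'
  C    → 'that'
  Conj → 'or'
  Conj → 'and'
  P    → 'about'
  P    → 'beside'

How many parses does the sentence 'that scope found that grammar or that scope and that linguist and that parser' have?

Two of the 5 distinct bracketings:
[S [NP [Det that] [N scope]] [VP [V found] [NP [NP [Det that] [N grammar]] [Conj or] [NP [NP [Det that] [N scope]] [Conj and] [NP [NP [Det that] [N linguist]] [Conj and] [NP [Det that] [N parser]]]]]]]
[S [NP [Det that] [N scope]] [VP [V found] [NP [NP [Det that] [N grammar]] [Conj or] [NP [NP [NP [Det that] [N scope]] [Conj and] [NP [Det that] [N linguist]]] [Conj and] [NP [Det that] [N parser]]]]]]
The trees differ in how a recursive rule is bracketed over the same span.

5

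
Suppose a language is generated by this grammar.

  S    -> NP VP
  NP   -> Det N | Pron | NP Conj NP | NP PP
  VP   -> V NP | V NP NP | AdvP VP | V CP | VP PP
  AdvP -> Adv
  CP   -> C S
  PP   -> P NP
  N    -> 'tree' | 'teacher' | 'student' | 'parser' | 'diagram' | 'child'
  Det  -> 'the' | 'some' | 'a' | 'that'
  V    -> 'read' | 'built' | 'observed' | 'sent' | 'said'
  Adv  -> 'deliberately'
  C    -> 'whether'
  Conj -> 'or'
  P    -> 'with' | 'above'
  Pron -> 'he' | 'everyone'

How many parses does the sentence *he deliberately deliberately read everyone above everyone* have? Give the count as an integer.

4

Two of the 4 distinct bracketings:
[S [NP [Pron he]] [VP [AdvP [Adv deliberately]] [VP [AdvP [Adv deliberately]] [VP [V read] [NP [NP [Pron everyone]] [PP [P above] [NP [Pron everyone]]]]]]]]
[S [NP [Pron he]] [VP [AdvP [Adv deliberately]] [VP [AdvP [Adv deliberately]] [VP [VP [V read] [NP [Pron everyone]]] [PP [P above] [NP [Pron everyone]]]]]]]
The difference turns on whether NP → NP PP is used at the relevant span, versus an alternative expansion of NP.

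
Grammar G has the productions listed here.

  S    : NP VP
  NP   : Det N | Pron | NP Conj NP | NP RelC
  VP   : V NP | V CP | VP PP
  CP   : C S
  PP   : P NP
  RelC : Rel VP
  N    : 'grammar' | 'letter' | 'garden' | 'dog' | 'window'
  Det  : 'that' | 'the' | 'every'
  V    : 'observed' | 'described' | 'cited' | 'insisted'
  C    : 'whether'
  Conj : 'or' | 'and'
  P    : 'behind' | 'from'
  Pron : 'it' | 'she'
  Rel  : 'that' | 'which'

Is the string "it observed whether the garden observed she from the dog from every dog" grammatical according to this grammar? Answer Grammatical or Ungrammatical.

S
  NP
    Pron: it
  VP
    V: observed
    CP
      C: whether
      S
        NP
          Det: the
          N: garden
        VP
          VP
            VP
              V: observed
              NP
                Pron: she
            PP
              P: from
              NP
                Det: the
                N: dog
          PP
            P: from
            NP
              Det: every
              N: dog
Each bracket corresponds to one application of a listed rule, so the string is derivable from S.

Grammatical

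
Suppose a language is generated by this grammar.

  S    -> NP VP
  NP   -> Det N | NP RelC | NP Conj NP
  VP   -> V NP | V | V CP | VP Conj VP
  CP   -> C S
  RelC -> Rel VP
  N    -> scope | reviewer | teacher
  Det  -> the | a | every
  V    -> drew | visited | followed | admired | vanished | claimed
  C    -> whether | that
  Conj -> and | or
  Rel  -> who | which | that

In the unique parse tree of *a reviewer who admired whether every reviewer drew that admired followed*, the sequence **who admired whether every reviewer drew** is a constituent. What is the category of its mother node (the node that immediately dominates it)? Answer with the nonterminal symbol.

NP

S
  NP
    NP
      NP
        Det: a
        N: reviewer
      RelC
        Rel: who
        VP
          V: admired
          CP
            C: whether
            S
              NP
                Det: every
                N: reviewer
              VP
                V: drew
    RelC
      Rel: that
      VP
        V: admired
  VP
    V: followed
The span 'who admired whether every reviewer drew' is the RelC node built by RelC → Rel VP.
Its mother is the NP built by NP → NP RelC.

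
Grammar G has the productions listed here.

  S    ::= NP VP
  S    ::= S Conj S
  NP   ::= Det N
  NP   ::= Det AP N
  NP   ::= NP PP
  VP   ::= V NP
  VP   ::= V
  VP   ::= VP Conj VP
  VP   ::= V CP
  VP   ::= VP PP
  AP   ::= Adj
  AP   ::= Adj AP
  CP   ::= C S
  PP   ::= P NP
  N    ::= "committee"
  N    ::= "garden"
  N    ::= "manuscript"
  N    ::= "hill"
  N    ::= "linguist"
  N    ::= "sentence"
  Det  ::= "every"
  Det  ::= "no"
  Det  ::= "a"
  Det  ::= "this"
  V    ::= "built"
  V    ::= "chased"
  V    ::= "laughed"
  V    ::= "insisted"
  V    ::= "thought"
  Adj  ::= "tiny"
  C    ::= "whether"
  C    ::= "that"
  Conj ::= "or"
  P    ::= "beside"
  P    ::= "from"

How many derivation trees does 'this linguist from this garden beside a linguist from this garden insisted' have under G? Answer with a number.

Two of the 5 distinct bracketings:
[S [NP [NP [Det this] [N linguist]] [PP [P from] [NP [NP [Det this] [N garden]] [PP [P beside] [NP [NP [Det a] [N linguist]] [PP [P from] [NP [Det this] [N garden]]]]]]]] [VP [V insisted]]]
[S [NP [NP [Det this] [N linguist]] [PP [P from] [NP [NP [NP [Det this] [N garden]] [PP [P beside] [NP [Det a] [N linguist]]]] [PP [P from] [NP [Det this] [N garden]]]]]] [VP [V insisted]]]
The trees differ in how a recursive rule is bracketed over the same span.

5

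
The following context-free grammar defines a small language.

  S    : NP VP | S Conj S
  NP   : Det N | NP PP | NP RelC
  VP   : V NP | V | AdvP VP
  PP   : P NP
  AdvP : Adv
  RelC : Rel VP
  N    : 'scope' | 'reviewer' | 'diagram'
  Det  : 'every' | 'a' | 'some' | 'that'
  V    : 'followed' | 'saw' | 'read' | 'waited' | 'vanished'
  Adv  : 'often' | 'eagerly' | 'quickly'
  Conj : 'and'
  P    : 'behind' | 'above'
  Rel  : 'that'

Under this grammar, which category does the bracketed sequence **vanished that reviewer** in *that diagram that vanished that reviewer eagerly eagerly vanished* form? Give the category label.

[S [NP [NP [Det that] [N diagram]] [RelC [Rel that] [VP [V vanished] [NP [Det that] [N reviewer]]]]] [VP [AdvP [Adv eagerly]] [VP [AdvP [Adv eagerly]] [VP [V vanished]]]]]
The span 'vanished that reviewer' is the VP node built by VP → V NP.

VP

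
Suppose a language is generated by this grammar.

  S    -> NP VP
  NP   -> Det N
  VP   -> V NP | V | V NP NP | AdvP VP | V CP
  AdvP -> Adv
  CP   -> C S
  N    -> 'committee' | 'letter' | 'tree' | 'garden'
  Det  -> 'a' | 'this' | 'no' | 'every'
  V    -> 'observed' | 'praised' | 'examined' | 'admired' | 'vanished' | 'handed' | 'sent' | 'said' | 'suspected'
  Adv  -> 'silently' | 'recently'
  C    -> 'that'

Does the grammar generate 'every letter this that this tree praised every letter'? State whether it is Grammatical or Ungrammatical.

A Det word can never sit immediately before a C word in any string this grammar generates, so the substring 'this that' rules out a derivation.

Ungrammatical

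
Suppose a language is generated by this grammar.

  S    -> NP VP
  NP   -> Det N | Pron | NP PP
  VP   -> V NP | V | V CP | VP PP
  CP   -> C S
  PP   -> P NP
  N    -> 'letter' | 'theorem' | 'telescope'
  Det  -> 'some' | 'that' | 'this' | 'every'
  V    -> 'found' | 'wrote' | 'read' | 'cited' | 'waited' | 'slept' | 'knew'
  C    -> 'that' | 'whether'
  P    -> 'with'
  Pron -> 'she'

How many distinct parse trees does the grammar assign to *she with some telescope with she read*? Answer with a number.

The two bracketings:
[S [NP [NP [Pron she]] [PP [P with] [NP [NP [Det some] [N telescope]] [PP [P with] [NP [Pron she]]]]]] [VP [V read]]]
[S [NP [NP [NP [Pron she]] [PP [P with] [NP [Det some] [N telescope]]]] [PP [P with] [NP [Pron she]]]] [VP [V read]]]
The trees differ in how a recursive rule is bracketed over the same span.

2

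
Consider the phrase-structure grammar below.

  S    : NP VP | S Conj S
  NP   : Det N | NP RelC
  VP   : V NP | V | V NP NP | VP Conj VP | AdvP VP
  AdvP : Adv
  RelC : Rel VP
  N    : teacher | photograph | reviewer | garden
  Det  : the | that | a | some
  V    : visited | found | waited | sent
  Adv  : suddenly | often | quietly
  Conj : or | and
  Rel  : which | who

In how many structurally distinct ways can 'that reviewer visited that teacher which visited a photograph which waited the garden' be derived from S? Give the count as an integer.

Two of the 6 distinct bracketings:
[S [NP [Det that] [N reviewer]] [VP [V visited] [NP [NP [Det that] [N teacher]] [RelC [Rel which] [VP [V visited] [NP [NP [Det a] [N photograph]] [RelC [Rel which] [VP [V waited] [NP [Det the] [N garden]]]]]]]]]]
[S [NP [Det that] [N reviewer]] [VP [V visited] [NP [NP [Det that] [N teacher]] [RelC [Rel which] [VP [V visited] [NP [NP [Det a] [N photograph]] [RelC [Rel which] [VP [V waited]]]] [NP [Det the] [N garden]]]]]]]
The difference turns on whether VP → V is used at the relevant span, versus an alternative expansion of VP.

6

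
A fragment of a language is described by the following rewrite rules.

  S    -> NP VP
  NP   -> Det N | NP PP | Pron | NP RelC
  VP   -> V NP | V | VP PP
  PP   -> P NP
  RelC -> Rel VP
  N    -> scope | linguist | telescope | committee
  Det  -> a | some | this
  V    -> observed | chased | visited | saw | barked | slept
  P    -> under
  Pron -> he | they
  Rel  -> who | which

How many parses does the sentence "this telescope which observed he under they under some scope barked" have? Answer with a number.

Two of the 9 distinct bracketings:
[S [NP [NP [NP [Det this] [N telescope]] [RelC [Rel which] [VP [V observed] [NP [Pron he]]]]] [PP [P under] [NP [NP [Pron they]] [PP [P under] [NP [Det some] [N scope]]]]]] [VP [V barked]]]
[S [NP [NP [NP [NP [Det this] [N telescope]] [RelC [Rel which] [VP [V observed] [NP [Pron he]]]]] [PP [P under] [NP [Pron they]]]] [PP [P under] [NP [Det some] [N scope]]]] [VP [V barked]]]
The trees differ in how a recursive rule is bracketed over the same span.

9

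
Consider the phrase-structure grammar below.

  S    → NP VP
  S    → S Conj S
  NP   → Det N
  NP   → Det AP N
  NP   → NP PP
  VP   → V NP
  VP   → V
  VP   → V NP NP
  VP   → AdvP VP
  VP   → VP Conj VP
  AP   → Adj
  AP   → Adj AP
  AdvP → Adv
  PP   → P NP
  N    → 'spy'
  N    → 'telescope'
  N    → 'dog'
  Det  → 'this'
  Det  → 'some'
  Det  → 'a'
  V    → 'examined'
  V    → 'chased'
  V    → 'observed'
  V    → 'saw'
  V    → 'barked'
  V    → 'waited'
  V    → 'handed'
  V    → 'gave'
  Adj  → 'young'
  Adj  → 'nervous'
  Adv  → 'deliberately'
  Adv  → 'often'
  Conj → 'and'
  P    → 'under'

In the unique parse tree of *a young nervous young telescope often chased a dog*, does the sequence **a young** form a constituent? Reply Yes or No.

No

[S [NP [Det a] [AP [Adj young] [AP [Adj nervous] [AP [Adj young]]]] [N telescope]] [VP [AdvP [Adv often]] [VP [V chased] [NP [Det a] [N dog]]]]]
The smallest constituent containing 'a young' is the NP spanning 'a young nervous young telescope'; no single node in the tree dominates exactly the given words.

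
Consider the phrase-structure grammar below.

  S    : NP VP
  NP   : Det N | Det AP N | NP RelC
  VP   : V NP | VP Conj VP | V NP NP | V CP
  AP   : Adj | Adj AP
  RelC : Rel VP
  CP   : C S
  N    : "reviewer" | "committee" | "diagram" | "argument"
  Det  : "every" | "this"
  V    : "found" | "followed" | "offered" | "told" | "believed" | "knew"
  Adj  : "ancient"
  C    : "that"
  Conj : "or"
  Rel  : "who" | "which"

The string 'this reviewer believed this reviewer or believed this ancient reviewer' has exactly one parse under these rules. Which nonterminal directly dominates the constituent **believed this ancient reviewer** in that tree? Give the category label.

S
  NP
    Det: this
    N: reviewer
  VP
    VP
      V: believed
      NP
        Det: this
        N: reviewer
    Conj: or
    VP
      V: believed
      NP
        Det: this
        AP
          Adj: ancient
        N: reviewer
The span 'believed this ancient reviewer' is the VP node built by VP → V NP.
Its mother is the VP built by VP → VP Conj VP.

VP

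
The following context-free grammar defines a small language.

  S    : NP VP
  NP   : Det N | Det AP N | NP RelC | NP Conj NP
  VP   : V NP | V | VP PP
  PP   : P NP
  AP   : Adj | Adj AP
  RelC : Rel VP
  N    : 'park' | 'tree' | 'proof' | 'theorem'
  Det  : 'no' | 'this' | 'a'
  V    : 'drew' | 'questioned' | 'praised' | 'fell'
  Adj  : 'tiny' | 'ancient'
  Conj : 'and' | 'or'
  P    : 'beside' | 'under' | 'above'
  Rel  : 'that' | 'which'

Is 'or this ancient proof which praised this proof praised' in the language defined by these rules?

For S → NP VP, no prefix of the string parses as an NP.

Ungrammatical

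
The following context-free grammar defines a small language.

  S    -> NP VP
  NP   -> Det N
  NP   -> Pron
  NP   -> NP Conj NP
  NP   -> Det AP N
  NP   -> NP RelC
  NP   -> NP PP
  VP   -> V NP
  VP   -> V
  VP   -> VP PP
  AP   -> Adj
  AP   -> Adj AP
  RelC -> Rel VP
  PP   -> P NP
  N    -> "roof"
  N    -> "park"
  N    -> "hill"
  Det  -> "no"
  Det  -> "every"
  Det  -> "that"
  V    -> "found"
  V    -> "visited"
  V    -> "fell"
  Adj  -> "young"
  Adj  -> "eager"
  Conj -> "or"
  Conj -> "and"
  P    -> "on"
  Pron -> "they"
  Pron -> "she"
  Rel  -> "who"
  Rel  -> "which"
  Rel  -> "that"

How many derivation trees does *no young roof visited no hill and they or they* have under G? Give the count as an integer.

2

The two bracketings:
[S [NP [Det no] [AP [Adj young]] [N roof]] [VP [V visited] [NP [NP [Det no] [N hill]] [Conj and] [NP [NP [Pron they]] [Conj or] [NP [Pron they]]]]]]
[S [NP [Det no] [AP [Adj young]] [N roof]] [VP [V visited] [NP [NP [NP [Det no] [N hill]] [Conj and] [NP [Pron they]]] [Conj or] [NP [Pron they]]]]]
The trees differ in how a recursive rule is bracketed over the same span.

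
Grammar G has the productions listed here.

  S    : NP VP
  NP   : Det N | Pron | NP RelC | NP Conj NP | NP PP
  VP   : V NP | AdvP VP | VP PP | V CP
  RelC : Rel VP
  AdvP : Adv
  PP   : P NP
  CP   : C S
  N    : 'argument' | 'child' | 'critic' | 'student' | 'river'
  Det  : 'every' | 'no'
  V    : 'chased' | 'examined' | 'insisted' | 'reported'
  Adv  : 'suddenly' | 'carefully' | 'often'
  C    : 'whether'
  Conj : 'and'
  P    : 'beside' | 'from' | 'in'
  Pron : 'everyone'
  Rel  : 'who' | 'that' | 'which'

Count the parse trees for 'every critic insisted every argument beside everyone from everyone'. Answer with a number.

Two of the 5 distinct bracketings:
[S [NP [Det every] [N critic]] [VP [V insisted] [NP [NP [Det every] [N argument]] [PP [P beside] [NP [NP [Pron everyone]] [PP [P from] [NP [Pron everyone]]]]]]]]
[S [NP [Det every] [N critic]] [VP [V insisted] [NP [NP [NP [Det every] [N argument]] [PP [P beside] [NP [Pron everyone]]]] [PP [P from] [NP [Pron everyone]]]]]]
The trees differ in how a recursive rule is bracketed over the same span.

5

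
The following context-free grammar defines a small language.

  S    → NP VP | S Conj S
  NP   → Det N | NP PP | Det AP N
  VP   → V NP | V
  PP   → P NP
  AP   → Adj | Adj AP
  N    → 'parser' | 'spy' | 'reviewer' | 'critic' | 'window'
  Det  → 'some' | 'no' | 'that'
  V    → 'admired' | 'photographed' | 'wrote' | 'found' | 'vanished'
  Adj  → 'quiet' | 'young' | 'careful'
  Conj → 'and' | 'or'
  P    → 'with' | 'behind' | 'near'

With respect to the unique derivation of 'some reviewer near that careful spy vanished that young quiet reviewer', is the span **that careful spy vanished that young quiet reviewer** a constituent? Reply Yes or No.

[S [NP [NP [Det some] [N reviewer]] [PP [P near] [NP [Det that] [AP [Adj careful]] [N spy]]]] [VP [V vanished] [NP [Det that] [AP [Adj young] [AP [Adj quiet]]] [N reviewer]]]]
The smallest constituent containing 'that careful spy vanished that young quiet reviewer' is the S spanning 'some reviewer near that careful spy vanished that young quiet reviewer'; no single node in the tree dominates exactly the given words.

No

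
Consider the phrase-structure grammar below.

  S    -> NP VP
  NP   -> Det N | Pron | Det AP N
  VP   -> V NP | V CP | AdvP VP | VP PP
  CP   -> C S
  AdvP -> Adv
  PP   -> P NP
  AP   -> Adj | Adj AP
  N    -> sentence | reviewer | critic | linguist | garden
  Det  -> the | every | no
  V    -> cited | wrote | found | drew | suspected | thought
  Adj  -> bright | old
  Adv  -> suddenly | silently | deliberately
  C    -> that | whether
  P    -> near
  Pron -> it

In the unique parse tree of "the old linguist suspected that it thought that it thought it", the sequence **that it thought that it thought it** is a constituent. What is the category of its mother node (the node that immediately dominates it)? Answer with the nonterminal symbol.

[S [NP [Det the] [AP [Adj old]] [N linguist]] [VP [V suspected] [CP [C that] [S [NP [Pron it]] [VP [V thought] [CP [C that] [S [NP [Pron it]] [VP [V thought] [NP [Pron it]]]]]]]]]]
The span 'that it thought that it thought it' is the CP node built by CP → C S.
Its mother is the VP built by VP → V CP.

VP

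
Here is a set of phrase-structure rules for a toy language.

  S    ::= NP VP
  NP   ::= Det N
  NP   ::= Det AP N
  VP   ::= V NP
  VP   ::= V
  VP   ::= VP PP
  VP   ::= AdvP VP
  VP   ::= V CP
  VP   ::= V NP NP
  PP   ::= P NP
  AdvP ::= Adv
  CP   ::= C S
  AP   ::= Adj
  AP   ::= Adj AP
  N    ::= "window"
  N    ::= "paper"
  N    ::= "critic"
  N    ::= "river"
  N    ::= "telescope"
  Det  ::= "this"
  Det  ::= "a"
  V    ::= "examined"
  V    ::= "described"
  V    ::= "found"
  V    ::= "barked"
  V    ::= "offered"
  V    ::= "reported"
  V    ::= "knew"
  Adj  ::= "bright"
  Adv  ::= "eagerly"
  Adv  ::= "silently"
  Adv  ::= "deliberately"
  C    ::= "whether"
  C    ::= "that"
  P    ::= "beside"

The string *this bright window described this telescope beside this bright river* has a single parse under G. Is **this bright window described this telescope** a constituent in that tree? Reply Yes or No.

No

[S [NP [Det this] [AP [Adj bright]] [N window]] [VP [VP [V described] [NP [Det this] [N telescope]]] [PP [P beside] [NP [Det this] [AP [Adj bright]] [N river]]]]]
The smallest constituent containing 'this bright window described this telescope' is the S spanning 'this bright window described this telescope beside this bright river'; no single node in the tree dominates exactly the given words.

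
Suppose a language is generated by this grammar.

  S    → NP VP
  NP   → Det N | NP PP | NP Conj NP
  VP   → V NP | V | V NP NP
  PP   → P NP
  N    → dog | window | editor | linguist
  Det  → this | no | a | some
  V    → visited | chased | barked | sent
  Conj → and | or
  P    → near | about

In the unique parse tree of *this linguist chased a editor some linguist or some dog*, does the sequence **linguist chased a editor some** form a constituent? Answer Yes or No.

No

[S [NP [Det this] [N linguist]] [VP [V chased] [NP [Det a] [N editor]] [NP [NP [Det some] [N linguist]] [Conj or] [NP [Det some] [N dog]]]]]
The smallest constituent containing 'linguist chased a editor some' is the S spanning 'this linguist chased a editor some linguist or some dog'; no single node in the tree dominates exactly the given words.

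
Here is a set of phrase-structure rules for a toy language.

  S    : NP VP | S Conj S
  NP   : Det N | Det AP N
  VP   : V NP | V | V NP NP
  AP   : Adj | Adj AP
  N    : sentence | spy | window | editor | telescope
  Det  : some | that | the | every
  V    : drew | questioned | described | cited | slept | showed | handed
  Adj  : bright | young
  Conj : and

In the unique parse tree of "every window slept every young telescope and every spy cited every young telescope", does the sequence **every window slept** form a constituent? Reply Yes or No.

No

[S [S [NP [Det every] [N window]] [VP [V slept] [NP [Det every] [AP [Adj young]] [N telescope]]]] [Conj and] [S [NP [Det every] [N spy]] [VP [V cited] [NP [Det every] [AP [Adj young]] [N telescope]]]]]
The smallest constituent containing 'every window slept' is the S spanning 'every window slept every young telescope'; no single node in the tree dominates exactly the given words.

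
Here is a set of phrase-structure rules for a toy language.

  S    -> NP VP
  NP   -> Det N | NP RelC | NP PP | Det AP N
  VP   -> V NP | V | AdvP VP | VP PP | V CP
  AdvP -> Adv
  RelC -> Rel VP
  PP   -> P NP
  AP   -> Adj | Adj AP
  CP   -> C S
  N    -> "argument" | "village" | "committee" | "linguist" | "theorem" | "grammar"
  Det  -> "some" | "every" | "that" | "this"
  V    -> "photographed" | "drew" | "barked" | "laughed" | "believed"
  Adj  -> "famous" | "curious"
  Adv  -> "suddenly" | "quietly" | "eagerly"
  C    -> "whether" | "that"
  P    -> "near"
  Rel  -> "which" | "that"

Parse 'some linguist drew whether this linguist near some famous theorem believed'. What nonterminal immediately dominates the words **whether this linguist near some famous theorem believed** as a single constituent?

CP

[S [NP [Det some] [N linguist]] [VP [V drew] [CP [C whether] [S [NP [NP [Det this] [N linguist]] [PP [P near] [NP [Det some] [AP [Adj famous]] [N theorem]]]] [VP [V believed]]]]]]
The span 'whether this linguist near some famous theorem believed' is the CP node built by CP → C S.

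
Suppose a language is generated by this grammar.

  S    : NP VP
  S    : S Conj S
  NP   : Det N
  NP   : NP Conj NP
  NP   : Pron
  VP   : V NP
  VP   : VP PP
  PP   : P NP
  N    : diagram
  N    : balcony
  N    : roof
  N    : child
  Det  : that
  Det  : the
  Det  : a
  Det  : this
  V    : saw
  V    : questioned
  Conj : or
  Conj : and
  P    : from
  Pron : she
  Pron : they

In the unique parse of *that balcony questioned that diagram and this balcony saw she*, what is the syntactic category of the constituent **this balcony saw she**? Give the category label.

[S [S [NP [Det that] [N balcony]] [VP [V questioned] [NP [Det that] [N diagram]]]] [Conj and] [S [NP [Det this] [N balcony]] [VP [V saw] [NP [Pron she]]]]]
The span 'this balcony saw she' is the S node built by S → NP VP.

S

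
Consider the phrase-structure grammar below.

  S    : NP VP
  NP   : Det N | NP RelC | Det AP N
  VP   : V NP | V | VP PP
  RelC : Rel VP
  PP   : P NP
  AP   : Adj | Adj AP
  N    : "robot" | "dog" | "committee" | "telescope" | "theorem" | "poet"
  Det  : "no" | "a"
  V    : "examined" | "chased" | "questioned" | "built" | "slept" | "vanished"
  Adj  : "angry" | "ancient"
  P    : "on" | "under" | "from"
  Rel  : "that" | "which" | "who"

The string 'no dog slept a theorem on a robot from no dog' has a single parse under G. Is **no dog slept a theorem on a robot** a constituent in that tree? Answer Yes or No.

[S [NP [Det no] [N dog]] [VP [VP [VP [V slept] [NP [Det a] [N theorem]]] [PP [P on] [NP [Det a] [N robot]]]] [PP [P from] [NP [Det no] [N dog]]]]]
The smallest constituent containing 'no dog slept a theorem on a robot' is the S spanning 'no dog slept a theorem on a robot from no dog'; no single node in the tree dominates exactly the given words.

No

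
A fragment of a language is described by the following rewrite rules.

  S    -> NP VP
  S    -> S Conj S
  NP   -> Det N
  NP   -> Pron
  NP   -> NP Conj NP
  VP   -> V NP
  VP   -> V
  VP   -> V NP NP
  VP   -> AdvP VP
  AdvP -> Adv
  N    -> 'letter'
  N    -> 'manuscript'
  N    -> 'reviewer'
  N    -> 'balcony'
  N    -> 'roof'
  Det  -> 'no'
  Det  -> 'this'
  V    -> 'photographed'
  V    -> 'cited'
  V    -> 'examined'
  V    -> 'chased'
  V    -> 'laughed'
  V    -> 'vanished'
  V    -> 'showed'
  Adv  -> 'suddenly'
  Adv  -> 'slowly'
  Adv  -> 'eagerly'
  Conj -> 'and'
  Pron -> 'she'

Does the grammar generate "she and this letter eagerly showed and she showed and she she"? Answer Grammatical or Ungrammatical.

For S → NP VP, every NP-prefix leaves a non-VP remainder: after 'she' the remainder is not a VP; after 'she and this letter' the remainder is not a VP. The alternative S rule S → S Conj S likewise has no satisfying split.

Ungrammatical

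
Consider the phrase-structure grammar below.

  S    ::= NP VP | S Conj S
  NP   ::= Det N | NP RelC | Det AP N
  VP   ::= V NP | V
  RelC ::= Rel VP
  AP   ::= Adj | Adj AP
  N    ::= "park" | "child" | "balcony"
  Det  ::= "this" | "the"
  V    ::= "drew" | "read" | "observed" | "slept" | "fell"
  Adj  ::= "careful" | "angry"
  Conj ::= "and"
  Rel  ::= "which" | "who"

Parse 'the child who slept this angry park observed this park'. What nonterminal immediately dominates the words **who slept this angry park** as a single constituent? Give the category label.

RelC

[S [NP [NP [Det the] [N child]] [RelC [Rel who] [VP [V slept] [NP [Det this] [AP [Adj angry]] [N park]]]]] [VP [V observed] [NP [Det this] [N park]]]]
The span 'who slept this angry park' is the RelC node built by RelC → Rel VP.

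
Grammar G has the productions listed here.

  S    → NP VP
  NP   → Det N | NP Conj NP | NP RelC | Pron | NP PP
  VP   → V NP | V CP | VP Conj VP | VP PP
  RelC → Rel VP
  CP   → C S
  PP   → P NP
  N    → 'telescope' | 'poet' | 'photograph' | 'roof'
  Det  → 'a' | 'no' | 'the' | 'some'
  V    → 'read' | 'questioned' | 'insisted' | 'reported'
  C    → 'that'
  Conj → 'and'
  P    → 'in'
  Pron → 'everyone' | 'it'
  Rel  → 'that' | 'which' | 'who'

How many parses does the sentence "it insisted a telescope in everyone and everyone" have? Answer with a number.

Two of the 3 distinct bracketings:
[S [NP [Pron it]] [VP [V insisted] [NP [NP [NP [Det a] [N telescope]] [PP [P in] [NP [Pron everyone]]]] [Conj and] [NP [Pron everyone]]]]]
[S [NP [Pron it]] [VP [V insisted] [NP [NP [Det a] [N telescope]] [PP [P in] [NP [NP [Pron everyone]] [Conj and] [NP [Pron everyone]]]]]]]
The trees differ in how a recursive rule is bracketed over the same span.

3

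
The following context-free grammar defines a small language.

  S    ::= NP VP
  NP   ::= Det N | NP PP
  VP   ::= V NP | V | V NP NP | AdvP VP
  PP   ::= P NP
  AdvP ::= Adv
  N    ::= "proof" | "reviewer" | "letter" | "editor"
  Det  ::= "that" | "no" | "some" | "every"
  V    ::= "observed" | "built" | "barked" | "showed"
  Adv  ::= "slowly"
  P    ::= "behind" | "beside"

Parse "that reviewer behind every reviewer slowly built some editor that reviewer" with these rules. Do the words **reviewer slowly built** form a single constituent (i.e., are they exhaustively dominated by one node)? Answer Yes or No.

[S [NP [NP [Det that] [N reviewer]] [PP [P behind] [NP [Det every] [N reviewer]]]] [VP [AdvP [Adv slowly]] [VP [V built] [NP [Det some] [N editor]] [NP [Det that] [N reviewer]]]]]
The smallest constituent containing 'reviewer slowly built' is the S spanning 'that reviewer behind every reviewer slowly built some editor that reviewer'; no single node in the tree dominates exactly the given words.

No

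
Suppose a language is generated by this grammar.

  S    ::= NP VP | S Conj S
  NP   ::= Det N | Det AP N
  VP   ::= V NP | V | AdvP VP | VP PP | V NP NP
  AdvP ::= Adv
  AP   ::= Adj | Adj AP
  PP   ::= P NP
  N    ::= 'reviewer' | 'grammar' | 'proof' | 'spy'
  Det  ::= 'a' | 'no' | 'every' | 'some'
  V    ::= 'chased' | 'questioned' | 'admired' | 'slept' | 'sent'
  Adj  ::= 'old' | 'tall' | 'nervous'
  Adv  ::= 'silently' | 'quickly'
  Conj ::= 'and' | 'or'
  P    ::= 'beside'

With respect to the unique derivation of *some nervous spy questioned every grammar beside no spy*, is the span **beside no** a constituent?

No

[S [NP [Det some] [AP [Adj nervous]] [N spy]] [VP [VP [V questioned] [NP [Det every] [N grammar]]] [PP [P beside] [NP [Det no] [N spy]]]]]
The smallest constituent containing 'beside no' is the PP spanning 'beside no spy'; no single node in the tree dominates exactly the given words.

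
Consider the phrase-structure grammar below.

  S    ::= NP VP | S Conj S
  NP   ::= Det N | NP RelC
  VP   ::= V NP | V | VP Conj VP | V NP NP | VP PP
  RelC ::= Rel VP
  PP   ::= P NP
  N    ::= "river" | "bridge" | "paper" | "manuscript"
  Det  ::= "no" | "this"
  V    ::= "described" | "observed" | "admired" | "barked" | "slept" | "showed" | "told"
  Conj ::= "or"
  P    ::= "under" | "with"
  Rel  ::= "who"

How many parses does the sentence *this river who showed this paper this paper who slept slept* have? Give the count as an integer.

2

The two bracketings:
[S [NP [NP [Det this] [N river]] [RelC [Rel who] [VP [V showed] [NP [Det this] [N paper]] [NP [NP [Det this] [N paper]] [RelC [Rel who] [VP [V slept]]]]]]] [VP [V slept]]]
[S [NP [NP [NP [Det this] [N river]] [RelC [Rel who] [VP [V showed] [NP [Det this] [N paper]] [NP [Det this] [N paper]]]]] [RelC [Rel who] [VP [V slept]]]] [VP [V slept]]]
The trees differ in how a recursive rule is bracketed over the same span.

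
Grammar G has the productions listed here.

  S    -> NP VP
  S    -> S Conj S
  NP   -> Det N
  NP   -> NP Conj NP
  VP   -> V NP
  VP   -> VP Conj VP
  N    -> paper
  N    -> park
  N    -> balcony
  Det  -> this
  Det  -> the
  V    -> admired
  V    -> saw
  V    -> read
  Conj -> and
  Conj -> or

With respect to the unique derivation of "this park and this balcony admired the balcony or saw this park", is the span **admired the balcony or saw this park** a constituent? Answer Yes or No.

[S [NP [NP [Det this] [N park]] [Conj and] [NP [Det this] [N balcony]]] [VP [VP [V admired] [NP [Det the] [N balcony]]] [Conj or] [VP [V saw] [NP [Det this] [N park]]]]]
The words 'admired the balcony or saw this park' are exhaustively dominated by a single VP node (built by VP → VP Conj VP), so they form a constituent.

Yes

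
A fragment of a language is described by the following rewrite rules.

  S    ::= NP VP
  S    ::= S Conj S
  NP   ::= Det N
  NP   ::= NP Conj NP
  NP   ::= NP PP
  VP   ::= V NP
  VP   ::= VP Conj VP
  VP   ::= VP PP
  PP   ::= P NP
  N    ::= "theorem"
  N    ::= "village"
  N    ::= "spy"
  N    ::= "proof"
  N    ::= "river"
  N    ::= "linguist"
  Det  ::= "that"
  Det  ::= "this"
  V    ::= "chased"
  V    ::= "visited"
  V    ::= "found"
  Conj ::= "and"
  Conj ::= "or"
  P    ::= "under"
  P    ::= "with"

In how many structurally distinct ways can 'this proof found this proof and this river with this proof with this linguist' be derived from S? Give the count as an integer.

Two of the 9 distinct bracketings:
[S [NP [Det this] [N proof]] [VP [V found] [NP [NP [Det this] [N proof]] [Conj and] [NP [NP [Det this] [N river]] [PP [P with] [NP [NP [Det this] [N proof]] [PP [P with] [NP [Det this] [N linguist]]]]]]]]]
[S [NP [Det this] [N proof]] [VP [V found] [NP [NP [Det this] [N proof]] [Conj and] [NP [NP [NP [Det this] [N river]] [PP [P with] [NP [Det this] [N proof]]]] [PP [P with] [NP [Det this] [N linguist]]]]]]]
The trees differ in how a recursive rule is bracketed over the same span.

9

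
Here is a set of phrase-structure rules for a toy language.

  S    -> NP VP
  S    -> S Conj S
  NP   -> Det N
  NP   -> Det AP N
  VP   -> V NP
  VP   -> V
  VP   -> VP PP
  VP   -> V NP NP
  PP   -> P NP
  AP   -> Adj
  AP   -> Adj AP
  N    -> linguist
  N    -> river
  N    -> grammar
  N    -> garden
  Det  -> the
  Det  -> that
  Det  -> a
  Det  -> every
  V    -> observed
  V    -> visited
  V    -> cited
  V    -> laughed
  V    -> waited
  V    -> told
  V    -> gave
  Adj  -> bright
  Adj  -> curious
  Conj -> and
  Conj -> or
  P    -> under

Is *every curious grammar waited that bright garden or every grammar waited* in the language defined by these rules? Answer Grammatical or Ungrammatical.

[S [S [NP [Det every] [AP [Adj curious]] [N grammar]] [VP [V waited] [NP [Det that] [AP [Adj bright]] [N garden]]]] [Conj or] [S [NP [Det every] [N grammar]] [VP [V waited]]]]
Each bracket corresponds to one application of a listed rule, so the string is derivable from S.

Grammatical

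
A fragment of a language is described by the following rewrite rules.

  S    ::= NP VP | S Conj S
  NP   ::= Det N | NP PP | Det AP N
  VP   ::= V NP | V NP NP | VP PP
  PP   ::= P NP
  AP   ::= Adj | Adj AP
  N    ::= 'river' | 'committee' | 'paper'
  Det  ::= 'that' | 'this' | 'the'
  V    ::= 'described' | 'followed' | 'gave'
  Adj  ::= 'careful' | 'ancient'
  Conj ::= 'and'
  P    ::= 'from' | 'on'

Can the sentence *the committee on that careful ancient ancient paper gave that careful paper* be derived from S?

Grammatical

[S [NP [NP [Det the] [N committee]] [PP [P on] [NP [Det that] [AP [Adj careful] [AP [Adj ancient] [AP [Adj ancient]]]] [N paper]]]] [VP [V gave] [NP [Det that] [AP [Adj careful]] [N paper]]]]
Every word is introduced by a lexical rule and the phrasal rules combine the resulting categories into a single S.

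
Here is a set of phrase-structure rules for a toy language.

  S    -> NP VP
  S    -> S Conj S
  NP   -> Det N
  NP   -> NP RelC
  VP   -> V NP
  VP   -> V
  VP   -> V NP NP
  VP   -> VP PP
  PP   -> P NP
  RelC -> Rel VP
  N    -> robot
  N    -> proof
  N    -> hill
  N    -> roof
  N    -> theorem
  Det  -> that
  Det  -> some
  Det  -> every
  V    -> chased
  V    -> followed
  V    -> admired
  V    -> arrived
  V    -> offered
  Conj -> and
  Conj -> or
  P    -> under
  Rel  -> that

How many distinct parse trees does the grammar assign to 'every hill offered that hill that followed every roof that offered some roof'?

Two of the 6 distinct bracketings:
[S [NP [Det every] [N hill]] [VP [V offered] [NP [NP [Det that] [N hill]] [RelC [Rel that] [VP [V followed] [NP [NP [Det every] [N roof]] [RelC [Rel that] [VP [V offered] [NP [Det some] [N roof]]]]]]]]]]
[S [NP [Det every] [N hill]] [VP [V offered] [NP [NP [Det that] [N hill]] [RelC [Rel that] [VP [V followed] [NP [NP [Det every] [N roof]] [RelC [Rel that] [VP [V offered]]]] [NP [Det some] [N roof]]]]]]]
The difference turns on whether VP → V is used at the relevant span, versus an alternative expansion of VP.

6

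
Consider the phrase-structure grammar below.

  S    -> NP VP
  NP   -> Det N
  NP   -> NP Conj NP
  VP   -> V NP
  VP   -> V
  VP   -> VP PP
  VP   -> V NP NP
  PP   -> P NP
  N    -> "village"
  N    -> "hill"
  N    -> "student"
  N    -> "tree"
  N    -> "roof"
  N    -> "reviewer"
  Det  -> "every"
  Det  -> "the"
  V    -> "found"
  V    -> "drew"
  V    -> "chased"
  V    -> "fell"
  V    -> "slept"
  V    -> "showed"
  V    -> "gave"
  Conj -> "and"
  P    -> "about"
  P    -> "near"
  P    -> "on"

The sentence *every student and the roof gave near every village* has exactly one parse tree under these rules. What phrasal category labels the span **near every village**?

[S [NP [NP [Det every] [N student]] [Conj and] [NP [Det the] [N roof]]] [VP [VP [V gave]] [PP [P near] [NP [Det every] [N village]]]]]
The span 'near every village' is the PP node built by PP → P NP.

PP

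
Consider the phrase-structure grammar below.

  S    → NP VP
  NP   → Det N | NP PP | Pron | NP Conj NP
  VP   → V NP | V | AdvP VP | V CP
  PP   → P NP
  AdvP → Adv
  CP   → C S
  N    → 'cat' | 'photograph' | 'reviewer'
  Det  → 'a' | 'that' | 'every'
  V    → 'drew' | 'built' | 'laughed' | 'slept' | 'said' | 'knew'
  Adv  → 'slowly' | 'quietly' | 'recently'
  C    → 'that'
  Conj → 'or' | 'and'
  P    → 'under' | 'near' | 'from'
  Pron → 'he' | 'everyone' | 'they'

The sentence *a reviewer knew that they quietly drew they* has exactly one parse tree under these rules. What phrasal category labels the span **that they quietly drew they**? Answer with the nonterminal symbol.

[S [NP [Det a] [N reviewer]] [VP [V knew] [CP [C that] [S [NP [Pron they]] [VP [AdvP [Adv quietly]] [VP [V drew] [NP [Pron they]]]]]]]]
The span 'that they quietly drew they' is the CP node built by CP → C S.

CP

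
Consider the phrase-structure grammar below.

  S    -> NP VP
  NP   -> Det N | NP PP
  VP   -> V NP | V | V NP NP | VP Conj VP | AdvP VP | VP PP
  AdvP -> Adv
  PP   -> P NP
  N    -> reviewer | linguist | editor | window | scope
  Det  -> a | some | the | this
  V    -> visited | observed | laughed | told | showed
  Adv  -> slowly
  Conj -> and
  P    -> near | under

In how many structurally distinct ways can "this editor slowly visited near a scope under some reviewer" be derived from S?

Two of the 5 distinct bracketings:
[S [NP [Det this] [N editor]] [VP [AdvP [Adv slowly]] [VP [VP [V visited]] [PP [P near] [NP [NP [Det a] [N scope]] [PP [P under] [NP [Det some] [N reviewer]]]]]]]]
[S [NP [Det this] [N editor]] [VP [AdvP [Adv slowly]] [VP [VP [VP [V visited]] [PP [P near] [NP [Det a] [N scope]]]] [PP [P under] [NP [Det some] [N reviewer]]]]]]
The difference turns on whether NP → NP PP is used at the relevant span, versus an alternative expansion of NP.

5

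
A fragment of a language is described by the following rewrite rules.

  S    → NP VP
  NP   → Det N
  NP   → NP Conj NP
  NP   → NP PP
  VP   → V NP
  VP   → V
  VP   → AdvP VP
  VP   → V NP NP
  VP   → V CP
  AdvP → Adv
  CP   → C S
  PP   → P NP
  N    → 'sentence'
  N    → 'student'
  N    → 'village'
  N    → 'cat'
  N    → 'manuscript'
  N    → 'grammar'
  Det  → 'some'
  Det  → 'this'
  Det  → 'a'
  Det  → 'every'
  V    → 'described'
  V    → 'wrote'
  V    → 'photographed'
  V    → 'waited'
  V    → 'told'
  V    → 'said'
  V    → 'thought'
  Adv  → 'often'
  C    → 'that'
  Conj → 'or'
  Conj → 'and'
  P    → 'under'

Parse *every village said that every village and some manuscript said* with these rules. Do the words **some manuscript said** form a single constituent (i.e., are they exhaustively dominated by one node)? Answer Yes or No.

[S [NP [Det every] [N village]] [VP [V said] [CP [C that] [S [NP [NP [Det every] [N village]] [Conj and] [NP [Det some] [N manuscript]]] [VP [V said]]]]]]
The smallest constituent containing 'some manuscript said' is the S spanning 'every village and some manuscript said'; no single node in the tree dominates exactly the given words.

No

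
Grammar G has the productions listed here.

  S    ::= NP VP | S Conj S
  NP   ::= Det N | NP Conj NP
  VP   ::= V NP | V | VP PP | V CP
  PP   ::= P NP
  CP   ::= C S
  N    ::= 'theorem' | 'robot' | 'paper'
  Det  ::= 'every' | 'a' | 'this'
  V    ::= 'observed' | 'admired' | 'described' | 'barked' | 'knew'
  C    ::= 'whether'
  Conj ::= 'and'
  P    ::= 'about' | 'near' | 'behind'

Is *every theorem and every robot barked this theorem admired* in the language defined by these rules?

For S → NP VP, every NP-prefix leaves a non-VP remainder: after 'every theorem' the remainder is not a VP; after 'every theorem and every robot' the remainder is not a VP. The alternative S rule S → S Conj S likewise has no satisfying split.

Ungrammatical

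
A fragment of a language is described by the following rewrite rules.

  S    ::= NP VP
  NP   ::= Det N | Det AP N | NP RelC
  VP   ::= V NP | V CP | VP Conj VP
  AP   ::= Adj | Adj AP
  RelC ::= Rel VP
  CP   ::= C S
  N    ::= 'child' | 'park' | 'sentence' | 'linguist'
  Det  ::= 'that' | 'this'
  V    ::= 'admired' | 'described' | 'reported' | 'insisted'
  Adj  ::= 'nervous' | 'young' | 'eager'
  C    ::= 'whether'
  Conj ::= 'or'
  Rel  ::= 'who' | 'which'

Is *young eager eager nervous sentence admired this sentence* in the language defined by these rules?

Ungrammatical

For S → NP VP, no prefix of the string parses as an NP.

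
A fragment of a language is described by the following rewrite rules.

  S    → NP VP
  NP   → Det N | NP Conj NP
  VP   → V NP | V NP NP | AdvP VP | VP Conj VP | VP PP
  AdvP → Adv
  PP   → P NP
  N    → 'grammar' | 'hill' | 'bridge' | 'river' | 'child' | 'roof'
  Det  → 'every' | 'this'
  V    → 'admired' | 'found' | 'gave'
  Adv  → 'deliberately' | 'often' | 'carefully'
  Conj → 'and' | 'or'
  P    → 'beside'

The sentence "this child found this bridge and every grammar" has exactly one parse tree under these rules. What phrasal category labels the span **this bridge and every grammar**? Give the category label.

[S [NP [Det this] [N child]] [VP [V found] [NP [NP [Det this] [N bridge]] [Conj and] [NP [Det every] [N grammar]]]]]
The span 'this bridge and every grammar' is the NP node built by NP → NP Conj NP.

NP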